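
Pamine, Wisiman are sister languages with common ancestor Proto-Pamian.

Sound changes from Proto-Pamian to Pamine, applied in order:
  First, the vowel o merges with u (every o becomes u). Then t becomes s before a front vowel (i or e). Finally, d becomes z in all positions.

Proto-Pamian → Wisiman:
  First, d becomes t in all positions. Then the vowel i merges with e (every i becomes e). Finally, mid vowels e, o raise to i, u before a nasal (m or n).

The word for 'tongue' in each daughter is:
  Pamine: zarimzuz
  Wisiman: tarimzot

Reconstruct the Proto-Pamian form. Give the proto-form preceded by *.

Position 1: Pamine has z, Wisiman has t. Taking the neighbouring segments as reconstructed: Pamine z could go back to *d or *z; Wisiman t could go back to *t or *d — the one source consistent with every daughter is *d.
Position 7: Pamine has u, Wisiman has o. Wisiman preserves o here (none of its changes turn any other segment into o), so the proto-segment is *o.
Position 8: Pamine has z, Wisiman has t. Taking the neighbouring segments as reconstructed: Pamine z could go back to *d or *z; Wisiman t could go back to *t or *d — the one source consistent with every daughter is *d.
This points to *darimzod. Verify forward in each daughter:
Pamine: *darimzod > darimzud > zarimzuz  (by vowel merger, unconditioned shift)
Wisiman: *darimzod
  darimzod → tarimzot   [unconditioned shift]
  tarimzot → taremzot   [vowel merger]
  taremzot → tarimzot   [pre-nasal raising]
  giving Wisiman tarimzot.
Only *darimzod yields all of Pamine zarimzuz, Wisiman tarimzot.

*darimzod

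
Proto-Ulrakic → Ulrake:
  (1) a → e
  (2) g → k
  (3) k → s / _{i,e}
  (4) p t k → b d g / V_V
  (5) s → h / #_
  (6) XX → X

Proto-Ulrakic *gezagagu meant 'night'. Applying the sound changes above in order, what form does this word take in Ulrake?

Ulrake: start from *gezagagu.
  rule 1 (vowel merger): gezagagu → gezegegu
  rule 2 (unconditioned shift): gezegegu → kezekeku
  rule 3 (palatalisation): kezekeku → sezeseku
  rule 4 (intervocalic voicing): sezeseku → sezesegu
  rule 5 (debuccalisation): sezesegu → hezesegu
  rule 6: no change — hezesegu
  ⇒ Ulrake hezesegu

hezesegu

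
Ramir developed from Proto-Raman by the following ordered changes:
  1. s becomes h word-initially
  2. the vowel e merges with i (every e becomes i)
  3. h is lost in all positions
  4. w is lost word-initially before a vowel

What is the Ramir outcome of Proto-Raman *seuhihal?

Ramir: *seuhihal
  seuhihal → heuhihal   [debuccalisation]
  heuhihal → hiuhihal   [vowel merger]
  hiuhihal → iuial   [h-loss]
  iuial (rule 4 does not apply)
  giving Ramir iuial.

iuial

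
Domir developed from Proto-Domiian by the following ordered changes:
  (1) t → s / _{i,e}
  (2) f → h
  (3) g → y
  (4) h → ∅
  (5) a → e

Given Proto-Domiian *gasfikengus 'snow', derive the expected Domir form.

yesikenyus

Domir: start from *gasfikengus.
  rule 1: no change — gasfikengus
  rule 2 (unconditioned shift): gasfikengus → gashikengus
  rule 3 (unconditioned shift): gashikengus → yashikenyus
  rule 4 (h-loss): yashikenyus → yasikenyus
  rule 5 (vowel merger): yasikenyus → yesikenyus
  ⇒ Domir yesikenyus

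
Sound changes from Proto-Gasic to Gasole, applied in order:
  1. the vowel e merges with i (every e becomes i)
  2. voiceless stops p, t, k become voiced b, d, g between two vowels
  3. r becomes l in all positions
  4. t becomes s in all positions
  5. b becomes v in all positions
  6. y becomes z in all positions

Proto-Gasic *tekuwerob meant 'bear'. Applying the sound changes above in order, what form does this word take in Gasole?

Gasole: *tekuwerob
  tekuwerob → tikuwirob   [vowel merger]
  tikuwirob → tiguwirob   [intervocalic voicing]
  tiguwirob → tiguwilob   [unconditioned shift]
  tiguwilob → siguwilob   [unconditioned shift]
  siguwilob → siguwilov   [unconditioned shift]
  siguwilov (rule 6 does not apply)
  giving Gasole siguwilov.

siguwilov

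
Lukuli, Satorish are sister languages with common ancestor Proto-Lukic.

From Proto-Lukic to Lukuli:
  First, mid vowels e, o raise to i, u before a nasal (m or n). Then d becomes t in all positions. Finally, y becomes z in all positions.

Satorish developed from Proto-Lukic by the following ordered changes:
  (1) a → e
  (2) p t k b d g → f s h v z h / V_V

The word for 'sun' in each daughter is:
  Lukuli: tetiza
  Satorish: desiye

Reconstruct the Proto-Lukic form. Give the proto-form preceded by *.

*detiya

Position 5: Lukuli has z, Satorish has y. Satorish preserves y here (none of its changes turn any other segment into y), so the proto-segment is *y.
Position 1: Lukuli has t, Satorish has d. Satorish preserves d here (none of its changes turn any other segment into d), so the proto-segment is *d.
Position 3: Lukuli has t, Satorish has s. Taking the neighbouring segments as reconstructed: Lukuli t could go back to *t or *d; Satorish s could go back to *t or *s — the one source consistent with every daughter is *t.
Verify the candidate proto-form against each daughter:
Lukuli: *detiya
  detiya (rule 1 does not apply)
  detiya → tetiya   [unconditioned shift]
  tetiya → tetiza   [unconditioned shift]
  giving Lukuli tetiza.
Satorish: *detiya > detiye > desiye  (by vowel merger, intervocalic lenition)
Only *detiya yields all of Lukuli tetiza, Satorish desiye.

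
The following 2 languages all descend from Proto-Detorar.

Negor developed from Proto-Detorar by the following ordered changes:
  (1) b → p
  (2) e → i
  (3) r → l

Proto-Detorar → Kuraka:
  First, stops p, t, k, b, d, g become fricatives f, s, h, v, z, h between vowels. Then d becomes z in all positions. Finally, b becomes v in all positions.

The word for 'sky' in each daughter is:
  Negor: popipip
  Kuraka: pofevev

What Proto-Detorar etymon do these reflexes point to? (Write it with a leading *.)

*popebeb

Position 7: Negor has p, Kuraka has v. Taking the neighbouring segments as reconstructed: Negor p could go back to *p or *b; Kuraka v could go back to *b or *v — the one source consistent with every daughter is *b.
Position 5: Negor has p, Kuraka has v. Taking the neighbouring segments as reconstructed: Negor p could go back to *p or *b; Kuraka v could go back to *b or *v — the one source consistent with every daughter is *b.
Position 3: Negor has p, Kuraka has f. Taking the neighbouring segments as reconstructed: Negor p could go back to *p or *b; Kuraka f could go back to *p or *f — the one source consistent with every daughter is *p.
This points to *popebeb. Verify forward in each daughter:
Negor: *popebeb > popepep > popipip  (by unconditioned shift, vowel merger)
Kuraka: start from *popebeb.
  rule 1 (intervocalic lenition): popebeb → pofeveb
  rule 2: no change — pofeveb
  rule 3 (unconditioned shift): pofeveb → pofevev
  ⇒ Kuraka pofevev
Only *popebeb yields all of Negor popipip, Kuraka pofevev.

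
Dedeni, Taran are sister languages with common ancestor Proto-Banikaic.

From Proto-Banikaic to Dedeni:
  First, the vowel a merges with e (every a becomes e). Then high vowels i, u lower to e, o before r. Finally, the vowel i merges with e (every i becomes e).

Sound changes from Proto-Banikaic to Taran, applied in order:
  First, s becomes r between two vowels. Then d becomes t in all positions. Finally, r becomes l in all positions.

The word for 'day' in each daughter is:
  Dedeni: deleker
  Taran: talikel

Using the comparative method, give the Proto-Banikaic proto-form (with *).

Position 2: Dedeni has e, Taran has a. Taran preserves a here (none of its changes turn any other segment into a), so the proto-segment is *a.
Position 4: Dedeni has e, Taran has i. Taran preserves i here (none of its changes turn any other segment into i), so the proto-segment is *i.
Position 1: Dedeni has d, Taran has t. Dedeni preserves d here (none of its changes turn any other segment into d), so the proto-segment is *d.
Verify the candidate proto-form against each daughter:
Dedeni: start from *daliker.
  rule 1 (vowel merger): daliker → deliker
  rule 2: no change — deliker
  rule 3 (vowel merger): deliker → deleker
  ⇒ Dedeni deleker
Taran: start from *daliker.
  rule 1: no change — daliker
  rule 2 (unconditioned shift): daliker → taliker
  rule 3 (unconditioned shift): taliker → talikel
  ⇒ Taran talikel
No other proto-form is consistent with every reflex, so the reconstruction is *daliker.

*daliker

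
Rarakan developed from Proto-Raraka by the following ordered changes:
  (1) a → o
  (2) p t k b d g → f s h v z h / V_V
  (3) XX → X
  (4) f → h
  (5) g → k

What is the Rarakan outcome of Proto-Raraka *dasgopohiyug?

Rarakan: start from *dasgopohiyug.
  rule 1 (vowel merger): dasgopohiyug → dosgopohiyug
  rule 2 (intervocalic lenition): dosgopohiyug → dosgofohiyug
  rule 3: no change — dosgofohiyug
  rule 4 (unconditioned shift): dosgofohiyug → dosgohohiyug
  rule 5 (unconditioned shift): dosgohohiyug → doskohohiyuk
  ⇒ Rarakan doskohohiyuk

doskohohiyuk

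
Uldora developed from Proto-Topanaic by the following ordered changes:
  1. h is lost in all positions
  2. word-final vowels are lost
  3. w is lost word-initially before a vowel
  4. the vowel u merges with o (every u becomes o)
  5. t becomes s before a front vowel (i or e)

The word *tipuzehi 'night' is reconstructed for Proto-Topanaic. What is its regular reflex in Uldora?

sipoze

Uldora: *tipuzehi > tipuzei > tipuze > tipoze > sipoze  (by h-loss, apocope, vowel merger, palatalisation)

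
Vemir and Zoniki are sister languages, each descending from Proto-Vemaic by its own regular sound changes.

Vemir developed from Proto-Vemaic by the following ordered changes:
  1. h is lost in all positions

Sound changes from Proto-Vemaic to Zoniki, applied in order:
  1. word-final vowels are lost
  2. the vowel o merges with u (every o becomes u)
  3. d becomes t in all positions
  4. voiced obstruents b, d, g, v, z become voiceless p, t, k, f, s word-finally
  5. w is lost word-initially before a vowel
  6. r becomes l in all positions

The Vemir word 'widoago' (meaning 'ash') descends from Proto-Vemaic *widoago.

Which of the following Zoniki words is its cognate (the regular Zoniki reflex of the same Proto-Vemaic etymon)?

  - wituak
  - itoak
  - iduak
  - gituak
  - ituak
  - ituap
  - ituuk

Zoniki: *widoago
  widoago → widoag   [apocope]
  widoag → widuag   [vowel merger]
  widuag → wituag   [unconditioned shift]
  wituag → wituak   [final devoicing]
  wituak → ituak   [glide loss]
  ituak (rule 6 does not apply)
  giving Zoniki ituak.

ituak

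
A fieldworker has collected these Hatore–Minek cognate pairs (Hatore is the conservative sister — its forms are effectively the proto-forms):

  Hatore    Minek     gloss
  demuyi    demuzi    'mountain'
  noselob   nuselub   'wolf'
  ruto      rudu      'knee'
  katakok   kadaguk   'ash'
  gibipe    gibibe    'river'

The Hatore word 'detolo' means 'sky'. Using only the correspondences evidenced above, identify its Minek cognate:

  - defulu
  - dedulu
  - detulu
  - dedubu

dedulu

ruto ~ rudu — Hatore t corresponds to Minek d between vowels (before a back vowel).
noselob ~ nuselub, katakok ~ kadaguk — Hatore o corresponds to Minek u after a consonant, before a consonant other than r, m, n, p, b, f, v.
ruto ~ rudu — Hatore o corresponds to Minek u word-finally.
Applying these to Hatore 'detolo':
  detolo → dedolo   (t→d between vowels (before a back vowel))
  dedolo → dedulo   (o→u after a consonant, before a consonant other than r, m, n, p, b, f, v)
  dedulo → dedulu   (o→u word-finally)
So the Minek cognate is 'dedulu'.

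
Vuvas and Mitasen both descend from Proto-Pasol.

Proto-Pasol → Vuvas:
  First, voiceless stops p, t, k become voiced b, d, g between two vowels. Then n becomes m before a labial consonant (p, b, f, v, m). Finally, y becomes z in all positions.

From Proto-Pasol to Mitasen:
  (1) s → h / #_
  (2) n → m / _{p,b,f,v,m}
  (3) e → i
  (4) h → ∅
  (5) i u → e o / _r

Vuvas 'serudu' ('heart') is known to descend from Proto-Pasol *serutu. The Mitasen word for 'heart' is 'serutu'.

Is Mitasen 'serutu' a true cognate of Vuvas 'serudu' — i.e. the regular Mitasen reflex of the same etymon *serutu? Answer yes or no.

no

Derive the expected Mitasen reflex of *serutu:
Mitasen: start from *serutu.
  rule 1 (debuccalisation): serutu → herutu
  rule 2: no change — herutu
  rule 3 (vowel merger): herutu → hirutu
  rule 4 (h-loss): hirutu → irutu
  rule 5 (pre-rhotic lowering): irutu → erutu
  ⇒ Mitasen erutu
The regular Mitasen reflex would be 'erutu', but the attested form is 'serutu'. The correspondence is irregular, so they are not cognates (the Mitasen form has a different source).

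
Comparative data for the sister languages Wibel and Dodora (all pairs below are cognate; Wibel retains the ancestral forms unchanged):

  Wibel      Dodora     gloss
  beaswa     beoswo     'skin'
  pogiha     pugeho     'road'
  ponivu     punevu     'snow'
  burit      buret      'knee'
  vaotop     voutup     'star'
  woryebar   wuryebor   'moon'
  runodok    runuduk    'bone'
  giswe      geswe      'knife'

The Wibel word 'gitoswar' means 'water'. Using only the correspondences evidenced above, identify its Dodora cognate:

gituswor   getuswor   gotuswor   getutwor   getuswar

getuswor

pogiha ~ pugeho, burit ~ buret — Wibel i corresponds to Dodora e after a consonant, before a consonant other than r, m, n, p, b, f, v.
pogiha ~ pugeho, runodok ~ runuduk — Wibel o corresponds to Dodora u after a consonant, before a consonant other than r, m, n, p, b, f, v.
woryebar ~ wuryebor — Wibel a corresponds to Dodora o after a consonant, before r.
Applying these to Wibel 'gitoswar':
  gitoswar → getoswar   (i→e after a consonant, before a consonant other than r, m, n, p, b, f, v)
  getoswar → getuswar   (o→u after a consonant, before a consonant other than r, m, n, p, b, f, v)
  getuswar → getuswor   (a→o after a consonant, before r)
So the Dodora cognate is 'getuswor'.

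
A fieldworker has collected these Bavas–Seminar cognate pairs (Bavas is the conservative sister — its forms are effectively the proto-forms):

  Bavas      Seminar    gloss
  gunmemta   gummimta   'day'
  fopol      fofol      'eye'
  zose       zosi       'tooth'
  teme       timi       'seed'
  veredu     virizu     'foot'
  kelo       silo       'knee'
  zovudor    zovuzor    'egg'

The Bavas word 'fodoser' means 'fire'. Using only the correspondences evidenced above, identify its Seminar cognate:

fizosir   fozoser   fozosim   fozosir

zovudor ~ zovuzor — Bavas d corresponds to Seminar z between vowels (before a back vowel).
veredu ~ virizu — Bavas e corresponds to Seminar i after a consonant, before r.
Applying these to Bavas 'fodoser':
  fodoser → fozoser   (d→z between vowels (before a back vowel))
  fozoser → fozosir   (e→i after a consonant, before r)
So the Seminar cognate is 'fozosir'.

fozosir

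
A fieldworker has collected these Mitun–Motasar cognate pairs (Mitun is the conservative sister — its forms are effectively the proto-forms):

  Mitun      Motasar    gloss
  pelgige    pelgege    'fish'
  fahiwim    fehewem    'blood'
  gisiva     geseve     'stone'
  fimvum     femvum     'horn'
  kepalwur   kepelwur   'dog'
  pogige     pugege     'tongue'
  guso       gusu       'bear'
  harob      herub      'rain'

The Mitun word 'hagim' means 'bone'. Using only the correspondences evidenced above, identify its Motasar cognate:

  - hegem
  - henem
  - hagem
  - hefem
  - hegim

hegem

fahiwim ~ fehewem, kepalwur ~ kepelwur — Mitun a corresponds to Motasar e after a consonant, before a consonant other than r, m, n, p, b, f, v.
fahiwim ~ fehewem, fimvum ~ femvum — Mitun i corresponds to Motasar e after a consonant, before a nasal.
Applying these to Mitun 'hagim':
  hagim → hegim   (a→e after a consonant, before a consonant other than r, m, n, p, b, f, v)
  hegim → hegem   (i→e after a consonant, before a nasal)
So the Motasar cognate is 'hegem'.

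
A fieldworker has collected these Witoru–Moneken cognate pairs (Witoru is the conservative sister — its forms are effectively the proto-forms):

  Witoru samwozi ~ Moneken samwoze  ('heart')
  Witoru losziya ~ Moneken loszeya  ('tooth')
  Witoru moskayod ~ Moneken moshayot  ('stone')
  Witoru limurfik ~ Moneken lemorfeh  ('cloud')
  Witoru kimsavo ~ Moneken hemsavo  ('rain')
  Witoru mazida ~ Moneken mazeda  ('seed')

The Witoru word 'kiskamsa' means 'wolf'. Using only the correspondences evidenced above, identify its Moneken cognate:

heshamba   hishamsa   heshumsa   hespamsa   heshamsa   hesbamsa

kimsavo ~ hemsavo — Witoru k corresponds to Moneken h word-initially before a front vowel.
losziya ~ loszeya, limurfik ~ lemorfeh — Witoru i corresponds to Moneken e after a consonant, before a consonant other than r, m, n, p, b, f, v.
moskayod ~ moshayot — Witoru k corresponds to Moneken h after a consonant, before a back vowel.
Applying these to Witoru 'kiskamsa':
  kiskamsa → hiskamsa   (k→h word-initially before a front vowel)
  hiskamsa → heskamsa   (i→e after a consonant, before a consonant other than r, m, n, p, b, f, v)
  heskamsa → heshamsa   (k→h after a consonant, before a back vowel)
So the Moneken cognate is 'heshamsa'.

heshamsa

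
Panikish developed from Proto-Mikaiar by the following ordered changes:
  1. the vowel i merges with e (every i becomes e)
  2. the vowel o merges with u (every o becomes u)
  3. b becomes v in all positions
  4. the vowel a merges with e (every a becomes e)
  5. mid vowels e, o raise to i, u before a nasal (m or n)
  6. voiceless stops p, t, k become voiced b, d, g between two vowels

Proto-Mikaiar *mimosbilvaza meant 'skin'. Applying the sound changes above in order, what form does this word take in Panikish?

Panikish: *mimosbilvaza > memosbelvaza > memusbelvaza > memusvelvaza > memusvelveze > mimusvelveze  (by vowel merger, vowel merger, unconditioned shift, vowel merger, pre-nasal raising)

mimusvelveze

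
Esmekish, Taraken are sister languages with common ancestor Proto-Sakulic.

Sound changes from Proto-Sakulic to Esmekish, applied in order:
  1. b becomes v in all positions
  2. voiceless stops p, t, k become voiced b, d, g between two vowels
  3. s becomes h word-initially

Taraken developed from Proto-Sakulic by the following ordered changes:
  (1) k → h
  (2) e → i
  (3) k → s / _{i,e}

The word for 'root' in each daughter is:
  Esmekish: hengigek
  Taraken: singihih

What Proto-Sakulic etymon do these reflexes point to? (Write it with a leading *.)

*sengikek

Position 8: Esmekish has k, Taraken has h. Esmekish preserves k here (none of its changes turn any other segment into k), so the proto-segment is *k.
Position 1: Esmekish has h, Taraken has s. Taraken preserves s here (none of its changes turn any other segment into s), so the proto-segment is *s.
Position 2: Esmekish has e, Taraken has i. Esmekish preserves e here (none of its changes turn any other segment into e), so the proto-segment is *e.
Verify the candidate proto-form against each daughter:
Esmekish: start from *sengikek.
  rule 1: no change — sengikek
  rule 2 (intervocalic voicing): sengikek → sengigek
  rule 3 (debuccalisation): sengigek → hengigek
  ⇒ Esmekish hengigek
Taraken: *sengikek > sengiheh > singihih  (by unconditioned shift, vowel merger)
*sengikek is the unique common source.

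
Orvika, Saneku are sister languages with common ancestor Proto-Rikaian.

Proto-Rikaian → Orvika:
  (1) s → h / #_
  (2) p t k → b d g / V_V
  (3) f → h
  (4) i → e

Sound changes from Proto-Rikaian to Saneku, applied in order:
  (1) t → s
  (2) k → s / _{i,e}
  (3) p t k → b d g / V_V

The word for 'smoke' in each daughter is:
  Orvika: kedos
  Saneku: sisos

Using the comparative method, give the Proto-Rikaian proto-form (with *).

Position 2: Orvika has e, Saneku has i. Saneku preserves i here (none of its changes turn any other segment into i), so the proto-segment is *i.
Position 3: Orvika has d, Saneku has s. Taking the neighbouring segments as reconstructed: Orvika d could go back to *t or *d; Saneku s could go back to *t or *s — the one source consistent with every daughter is *t.
Verify the candidate proto-form against each daughter:
Orvika: *kitos > kidos > kedos  (by intervocalic voicing, vowel merger)
Saneku: start from *kitos.
  rule 1 (unconditioned shift): kitos → kisos
  rule 2 (palatalisation): kisos → sisos
  rule 3: no change — sisos
  ⇒ Saneku sisos
No other proto-form is consistent with every reflex, so the reconstruction is *kitos.

*kitos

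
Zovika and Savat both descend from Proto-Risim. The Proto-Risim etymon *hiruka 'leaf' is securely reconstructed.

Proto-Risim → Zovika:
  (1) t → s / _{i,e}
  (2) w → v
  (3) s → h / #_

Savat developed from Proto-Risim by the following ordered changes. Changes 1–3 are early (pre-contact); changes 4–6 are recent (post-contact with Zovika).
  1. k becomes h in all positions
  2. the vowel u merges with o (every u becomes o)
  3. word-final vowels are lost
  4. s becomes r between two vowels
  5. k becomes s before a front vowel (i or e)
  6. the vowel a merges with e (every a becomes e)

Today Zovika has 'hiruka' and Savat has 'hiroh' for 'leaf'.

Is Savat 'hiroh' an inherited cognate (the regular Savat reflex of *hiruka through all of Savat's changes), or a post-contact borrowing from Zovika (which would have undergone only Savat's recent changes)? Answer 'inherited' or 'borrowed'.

If inherited, *hiruka would pass through all of Savat's changes:
Savat: *hiruka > hiruha > hiroha > hiroh  (by unconditioned shift, vowel merger, apocope)
If borrowed from Zovika 'hiruka' after the early changes, it would undergo only the recent ones:
  rule 4 (rhotacism): no change (hiruka)
  rule 5 (palatalisation): no change (hiruka)
  rule 6 (vowel merger): hiruka → hiruke
  ⇒ as a loan: hiruke
Savat 'hiroh' matches the inherited outcome exactly, so it is an inherited cognate, not a loan.

inherited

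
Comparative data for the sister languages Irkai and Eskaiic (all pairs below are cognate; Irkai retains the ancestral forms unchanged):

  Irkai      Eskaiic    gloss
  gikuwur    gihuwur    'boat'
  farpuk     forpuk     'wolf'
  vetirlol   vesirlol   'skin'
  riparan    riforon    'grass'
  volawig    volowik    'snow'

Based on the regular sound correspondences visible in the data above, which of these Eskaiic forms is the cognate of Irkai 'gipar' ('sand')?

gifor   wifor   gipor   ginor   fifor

riparan ~ riforon — Irkai p corresponds to Eskaiic f between vowels (before a back vowel).
farpuk ~ forpuk, riparan ~ riforon — Irkai a corresponds to Eskaiic o after a consonant, before r.
Applying these to Irkai 'gipar':
  gipar → gifar   (p→f between vowels (before a back vowel))
  gifar → gifor   (a→o after a consonant, before r)
So the Eskaiic cognate is 'gifor'.

gifor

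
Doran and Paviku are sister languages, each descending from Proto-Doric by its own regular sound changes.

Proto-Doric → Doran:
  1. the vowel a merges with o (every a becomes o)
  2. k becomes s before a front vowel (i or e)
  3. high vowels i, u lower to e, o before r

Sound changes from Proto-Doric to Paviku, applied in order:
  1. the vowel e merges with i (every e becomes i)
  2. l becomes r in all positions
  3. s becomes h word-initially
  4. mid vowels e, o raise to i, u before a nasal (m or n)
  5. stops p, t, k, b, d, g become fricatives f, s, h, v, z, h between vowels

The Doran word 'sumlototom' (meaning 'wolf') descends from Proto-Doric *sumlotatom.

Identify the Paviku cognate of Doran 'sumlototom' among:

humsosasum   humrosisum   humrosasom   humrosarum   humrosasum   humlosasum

Paviku: *sumlotatom
  sumlotatom (rule 1 does not apply)
  sumlotatom → sumrotatom   [unconditioned shift]
  sumrotatom → humrotatom   [debuccalisation]
  humrotatom → humrotatum   [pre-nasal raising]
  humrotatum → humrosasum   [intervocalic lenition]
  giving Paviku humrosasum.
Only 'humrosasum' matches the regular Paviku development of *sumlotatom.

humrosasum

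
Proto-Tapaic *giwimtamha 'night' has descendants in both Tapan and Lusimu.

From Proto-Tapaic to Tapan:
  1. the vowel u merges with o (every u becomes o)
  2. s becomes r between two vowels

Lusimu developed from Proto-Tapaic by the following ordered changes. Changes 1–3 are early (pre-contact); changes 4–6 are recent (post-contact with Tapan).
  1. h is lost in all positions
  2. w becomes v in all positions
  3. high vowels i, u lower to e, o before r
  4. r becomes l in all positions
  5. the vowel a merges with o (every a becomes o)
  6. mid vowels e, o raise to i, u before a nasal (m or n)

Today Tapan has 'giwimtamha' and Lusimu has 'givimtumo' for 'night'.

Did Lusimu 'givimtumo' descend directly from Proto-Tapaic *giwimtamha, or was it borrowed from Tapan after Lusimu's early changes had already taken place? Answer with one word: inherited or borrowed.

If inherited, *giwimtamha would pass through all of Lusimu's changes:
Lusimu: *giwimtamha > giwimtama > givimtama > givimtomo > givimtumo  (by h-loss, unconditioned shift, vowel merger, pre-nasal raising)
If borrowed from Tapan 'giwimtamha' after the early changes, it would undergo only the recent ones:
  rule 4 (unconditioned shift): no change (giwimtamha)
  rule 5 (vowel merger): giwimtamha → giwimtomho
  rule 6 (pre-nasal raising): giwimtomho → giwimtumho
  ⇒ as a loan: giwimtumho
Lusimu 'givimtumo' matches the inherited outcome exactly, so it is an inherited cognate, not a loan.

inherited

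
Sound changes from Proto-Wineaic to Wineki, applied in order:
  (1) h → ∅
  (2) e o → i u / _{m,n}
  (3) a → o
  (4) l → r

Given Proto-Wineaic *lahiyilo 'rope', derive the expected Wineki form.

roiyiro

Wineki: *lahiyilo
  lahiyilo → laiyilo   [h-loss]
  laiyilo (rule 2 does not apply)
  laiyilo → loiyilo   [vowel merger]
  loiyilo → roiyiro   [unconditioned shift]
  giving Wineki roiyiro.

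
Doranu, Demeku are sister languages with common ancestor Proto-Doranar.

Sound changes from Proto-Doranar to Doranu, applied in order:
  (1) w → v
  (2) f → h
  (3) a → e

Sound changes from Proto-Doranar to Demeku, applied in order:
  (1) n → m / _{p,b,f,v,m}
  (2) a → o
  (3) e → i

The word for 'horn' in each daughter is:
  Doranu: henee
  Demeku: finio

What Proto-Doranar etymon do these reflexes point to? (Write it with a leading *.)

*fenea

Position 5: Doranu has e, Demeku has o. Taking the neighbouring segments as reconstructed: Doranu e could go back to *a or *e; Demeku o could go back to *a or *o — the one source consistent with every daughter is *a.
Position 1: Doranu has h, Demeku has f. Demeku preserves f here (none of its changes turn any other segment into f), so the proto-segment is *f.
This points to *fenea. Verify forward in each daughter:
Doranu: start from *fenea.
  rule 1: no change — fenea
  rule 2 (unconditioned shift): fenea → henea
  rule 3 (vowel merger): henea → henee
  ⇒ Doranu henee
Demeku: *fenea > feneo > finio  (by vowel merger, vowel merger)
No other proto-form is consistent with every reflex, so the reconstruction is *fenea.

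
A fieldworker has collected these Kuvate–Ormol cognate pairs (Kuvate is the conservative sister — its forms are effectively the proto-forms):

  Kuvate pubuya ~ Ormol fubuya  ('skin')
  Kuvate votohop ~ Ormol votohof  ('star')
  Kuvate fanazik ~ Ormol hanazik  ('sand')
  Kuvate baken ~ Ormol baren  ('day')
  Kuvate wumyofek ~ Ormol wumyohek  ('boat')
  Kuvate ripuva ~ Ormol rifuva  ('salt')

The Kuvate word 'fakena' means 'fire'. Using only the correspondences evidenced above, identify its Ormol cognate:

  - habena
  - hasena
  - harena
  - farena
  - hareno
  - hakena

harena

fanazik ~ hanazik — Kuvate f corresponds to Ormol h word-initially before a back vowel.
baken ~ baren — Kuvate k corresponds to Ormol r between vowels (before a front vowel).
Applying these to Kuvate 'fakena':
  fakena → hakena   (f→h word-initially before a back vowel)
  hakena → harena   (k→r between vowels (before a front vowel))
So the Ormol cognate is 'harena'.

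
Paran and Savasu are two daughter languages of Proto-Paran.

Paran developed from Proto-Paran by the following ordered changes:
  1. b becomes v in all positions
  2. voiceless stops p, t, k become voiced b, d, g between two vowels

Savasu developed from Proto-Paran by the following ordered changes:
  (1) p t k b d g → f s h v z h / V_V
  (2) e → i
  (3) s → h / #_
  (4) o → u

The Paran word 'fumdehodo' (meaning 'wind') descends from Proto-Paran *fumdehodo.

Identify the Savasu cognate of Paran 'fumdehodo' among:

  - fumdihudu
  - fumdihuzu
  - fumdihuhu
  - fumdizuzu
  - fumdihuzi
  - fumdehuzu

Savasu: *fumdehodo > fumdehozo > fumdihozo > fumdihuzu  (by intervocalic lenition, vowel merger, vowel merger)
The other candidates each miss or misapply at least one Savasu change.

fumdihuzu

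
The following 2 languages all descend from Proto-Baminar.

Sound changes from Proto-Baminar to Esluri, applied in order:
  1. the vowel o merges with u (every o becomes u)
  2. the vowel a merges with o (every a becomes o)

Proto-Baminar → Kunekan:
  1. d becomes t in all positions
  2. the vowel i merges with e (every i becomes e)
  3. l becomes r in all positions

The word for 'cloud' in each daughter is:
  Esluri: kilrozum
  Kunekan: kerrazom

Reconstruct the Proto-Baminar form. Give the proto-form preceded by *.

Position 5: Esluri has o, Kunekan has a. Kunekan preserves a here (none of its changes turn any other segment into a), so the proto-segment is *a.
Position 3: Esluri has l, Kunekan has r. Esluri preserves l here (none of its changes turn any other segment into l), so the proto-segment is *l.
This points to *kilrazom. Verify forward in each daughter:
Esluri: *kilrazom > kilrazum > kilrozum  (by vowel merger, vowel merger)
Kunekan: *kilrazom
  kilrazom (rule 1 does not apply)
  kilrazom → kelrazom   [vowel merger]
  kelrazom → kerrazom   [unconditioned shift]
  giving Kunekan kerrazom.
*kilrazom is the unique common source.

*kilrazom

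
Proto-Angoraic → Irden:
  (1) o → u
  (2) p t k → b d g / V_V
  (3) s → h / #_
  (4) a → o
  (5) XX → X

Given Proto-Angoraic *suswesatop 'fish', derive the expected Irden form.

huswesodup

Irden: start from *suswesatop.
  rule 1 (vowel merger): suswesatop → suswesatup
  rule 2 (intervocalic voicing): suswesatup → suswesadup
  rule 3 (debuccalisation): suswesadup → huswesadup
  rule 4 (vowel merger): huswesadup → huswesodup
  rule 5: no change — huswesodup
  ⇒ Irden huswesodup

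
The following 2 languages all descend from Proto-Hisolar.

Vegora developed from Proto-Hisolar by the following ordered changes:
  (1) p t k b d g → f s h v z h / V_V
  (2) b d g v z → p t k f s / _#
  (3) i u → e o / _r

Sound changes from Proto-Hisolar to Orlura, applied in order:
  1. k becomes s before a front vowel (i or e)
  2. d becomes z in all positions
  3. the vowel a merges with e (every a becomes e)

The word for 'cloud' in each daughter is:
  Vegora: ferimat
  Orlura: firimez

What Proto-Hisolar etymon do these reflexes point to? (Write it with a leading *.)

*firimad

Position 2: Vegora has e, Orlura has i. Orlura preserves i here (none of its changes turn any other segment into i), so the proto-segment is *i.
Position 7: Vegora has t, Orlura has z. Taking the neighbouring segments as reconstructed: Vegora t could go back to *t or *d; Orlura z could go back to *d or *z — the one source consistent with every daughter is *d.
Verify the candidate proto-form against each daughter:
Vegora: *firimad
  firimad (rule 1 does not apply)
  firimad → firimat   [final devoicing]
  firimat → ferimat   [pre-rhotic lowering]
  giving Vegora ferimat.
Orlura: *firimad > firimaz > firimez  (by unconditioned shift, vowel merger)
No other proto-form is consistent with every reflex, so the reconstruction is *firimad.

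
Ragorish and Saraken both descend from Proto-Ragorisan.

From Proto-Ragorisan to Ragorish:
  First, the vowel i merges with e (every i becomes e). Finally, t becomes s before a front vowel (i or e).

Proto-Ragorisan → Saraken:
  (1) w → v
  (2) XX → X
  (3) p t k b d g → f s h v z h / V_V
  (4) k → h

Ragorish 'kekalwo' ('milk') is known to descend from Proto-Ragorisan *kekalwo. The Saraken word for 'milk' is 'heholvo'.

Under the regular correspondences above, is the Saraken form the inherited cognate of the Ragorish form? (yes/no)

Derive the expected Saraken reflex of *kekalwo:
Saraken: start from *kekalwo.
  rule 1 (unconditioned shift): kekalwo → kekalvo
  rule 2: no change — kekalvo
  rule 3 (intervocalic lenition): kekalvo → kehalvo
  rule 4 (unconditioned shift): kehalvo → hehalvo
  ⇒ Saraken hehalvo
The regular Saraken reflex would be 'hehalvo', but the attested form is 'heholvo'. The correspondence is irregular, so they are not cognates (the Saraken form has a different source).

no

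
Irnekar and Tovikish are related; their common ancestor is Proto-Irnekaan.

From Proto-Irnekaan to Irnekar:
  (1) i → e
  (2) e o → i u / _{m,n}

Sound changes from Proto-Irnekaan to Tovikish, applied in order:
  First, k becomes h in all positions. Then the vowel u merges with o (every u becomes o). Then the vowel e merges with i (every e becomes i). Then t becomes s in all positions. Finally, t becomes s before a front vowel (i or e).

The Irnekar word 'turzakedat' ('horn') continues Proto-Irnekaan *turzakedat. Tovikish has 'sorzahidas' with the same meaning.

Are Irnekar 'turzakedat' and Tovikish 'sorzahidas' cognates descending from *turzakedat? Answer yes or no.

Derive the expected Tovikish reflex of *turzakedat:
Tovikish: *turzakedat
  turzakedat → turzahedat   [unconditioned shift]
  turzahedat → torzahedat   [vowel merger]
  torzahedat → torzahidat   [vowel merger]
  torzahidat → sorzahidas   [unconditioned shift]
  sorzahidas (rule 5 does not apply)
  giving Tovikish sorzahidas.
Tovikish 'sorzahidas' matches the regular reflex exactly, so the pair is cognate.

yes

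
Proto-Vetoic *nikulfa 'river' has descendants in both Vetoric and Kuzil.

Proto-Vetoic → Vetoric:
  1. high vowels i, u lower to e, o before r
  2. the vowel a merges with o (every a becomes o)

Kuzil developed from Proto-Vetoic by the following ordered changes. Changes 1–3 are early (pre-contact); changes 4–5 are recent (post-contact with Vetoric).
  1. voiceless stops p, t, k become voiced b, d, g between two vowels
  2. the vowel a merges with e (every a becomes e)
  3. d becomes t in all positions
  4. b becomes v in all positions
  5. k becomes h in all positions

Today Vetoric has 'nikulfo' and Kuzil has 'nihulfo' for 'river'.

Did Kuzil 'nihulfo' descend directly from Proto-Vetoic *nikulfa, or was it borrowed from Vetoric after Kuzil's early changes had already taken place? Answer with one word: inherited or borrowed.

If inherited, *nikulfa would pass through all of Kuzil's changes:
Kuzil: *nikulfa
  nikulfa → nigulfa   [intervocalic voicing]
  nigulfa → nigulfe   [vowel merger]
  nigulfe (rule 3 does not apply)
  nigulfe (rule 4 does not apply)
  nigulfe (rule 5 does not apply)
  giving Kuzil nigulfe.
If borrowed from Vetoric 'nikulfo' after the early changes, it would undergo only the recent ones:
  rule 4 (unconditioned shift): no change (nikulfo)
  rule 5 (unconditioned shift): nikulfo → nihulfo
  ⇒ as a loan: nihulfo
Kuzil 'nihulfo' matches the loan outcome 'nihulfo', not the inherited 'nigulfe' — it skipped the early Kuzil changes, so it was borrowed from Vetoric.

borrowed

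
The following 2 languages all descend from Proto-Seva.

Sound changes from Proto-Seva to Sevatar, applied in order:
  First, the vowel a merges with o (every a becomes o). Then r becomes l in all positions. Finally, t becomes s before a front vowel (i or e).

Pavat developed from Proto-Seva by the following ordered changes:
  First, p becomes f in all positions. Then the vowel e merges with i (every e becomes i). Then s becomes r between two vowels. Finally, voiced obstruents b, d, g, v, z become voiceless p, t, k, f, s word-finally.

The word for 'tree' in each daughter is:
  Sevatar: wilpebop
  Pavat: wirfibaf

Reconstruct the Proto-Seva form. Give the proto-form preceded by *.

Position 8: Sevatar has p, Pavat has f. Sevatar preserves p here (none of its changes turn any other segment into p), so the proto-segment is *p.
Position 3: Sevatar has l, Pavat has r. Taking the neighbouring segments as reconstructed: Sevatar l could go back to *l or *r; Pavat r can only go back to *r — the one source consistent with every daughter is *r.
Verify the candidate proto-form against each daughter:
Sevatar: start from *wirpebap.
  rule 1 (vowel merger): wirpebap → wirpebop
  rule 2 (unconditioned shift): wirpebop → wilpebop
  rule 3: no change — wilpebop
  ⇒ Sevatar wilpebop
Pavat: *wirpebap
  wirpebap → wirfebaf   [unconditioned shift]
  wirfebaf → wirfibaf   [vowel merger]
  wirfibaf (rule 3 does not apply)
  wirfibaf (rule 4 does not apply)
  giving Pavat wirfibaf.
*wirpebap is the unique common source.

*wirpebap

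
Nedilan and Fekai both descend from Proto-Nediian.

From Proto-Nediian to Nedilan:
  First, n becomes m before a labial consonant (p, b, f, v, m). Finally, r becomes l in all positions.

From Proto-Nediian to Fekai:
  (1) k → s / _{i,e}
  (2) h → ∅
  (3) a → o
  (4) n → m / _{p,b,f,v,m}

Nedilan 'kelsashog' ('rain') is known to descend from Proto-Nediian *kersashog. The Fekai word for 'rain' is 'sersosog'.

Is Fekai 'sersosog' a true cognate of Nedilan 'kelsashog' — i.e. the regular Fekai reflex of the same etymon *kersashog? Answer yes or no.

Derive the expected Fekai reflex of *kersashog:
Fekai: *kersashog > sersashog > sersasog > sersosog  (by palatalisation, h-loss, vowel merger)
Fekai 'sersosog' matches the regular reflex exactly, so the pair is cognate.

yes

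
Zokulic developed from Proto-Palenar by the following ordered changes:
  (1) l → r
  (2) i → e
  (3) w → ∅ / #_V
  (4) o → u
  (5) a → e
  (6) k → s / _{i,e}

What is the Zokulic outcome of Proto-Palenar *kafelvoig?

sefervueg

Zokulic: start from *kafelvoig.
  rule 1 (unconditioned shift): kafelvoig → kafervoig
  rule 2 (vowel merger): kafervoig → kafervoeg
  rule 3: no change — kafervoeg
  rule 4 (vowel merger): kafervoeg → kafervueg
  rule 5 (vowel merger): kafervueg → kefervueg
  rule 6 (palatalisation): kefervueg → sefervueg
  ⇒ Zokulic sefervueg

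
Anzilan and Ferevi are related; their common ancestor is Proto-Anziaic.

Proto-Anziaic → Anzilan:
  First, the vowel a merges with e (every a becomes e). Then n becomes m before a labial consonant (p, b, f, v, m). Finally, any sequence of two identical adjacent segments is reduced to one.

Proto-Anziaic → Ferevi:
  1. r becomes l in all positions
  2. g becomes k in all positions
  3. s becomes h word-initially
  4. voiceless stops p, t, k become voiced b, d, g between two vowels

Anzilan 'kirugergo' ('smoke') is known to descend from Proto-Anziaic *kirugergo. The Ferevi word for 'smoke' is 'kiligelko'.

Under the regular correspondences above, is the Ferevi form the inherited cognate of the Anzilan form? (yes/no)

no

Derive the expected Ferevi reflex of *kirugergo:
Ferevi: *kirugergo > kilugelgo > kilukelko > kilugelko  (by unconditioned shift, unconditioned shift, intervocalic voicing)
The regular Ferevi reflex would be 'kilugelko', but the attested form is 'kiligelko'. The correspondence is irregular, so they are not cognates (the Ferevi form has a different source).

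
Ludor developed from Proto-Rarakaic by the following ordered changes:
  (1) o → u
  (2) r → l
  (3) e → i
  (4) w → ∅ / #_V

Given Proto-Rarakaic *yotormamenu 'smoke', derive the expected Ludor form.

yutulmaminu

Ludor: *yotormamenu > yuturmamenu > yutulmamenu > yutulmaminu  (by vowel merger, unconditioned shift, vowel merger)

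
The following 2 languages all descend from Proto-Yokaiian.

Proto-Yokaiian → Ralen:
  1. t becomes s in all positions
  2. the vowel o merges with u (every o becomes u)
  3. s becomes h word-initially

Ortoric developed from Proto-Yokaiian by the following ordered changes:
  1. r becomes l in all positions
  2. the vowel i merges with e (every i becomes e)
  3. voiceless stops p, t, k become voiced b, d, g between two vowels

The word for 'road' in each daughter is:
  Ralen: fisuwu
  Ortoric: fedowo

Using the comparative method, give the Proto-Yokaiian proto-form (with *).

*fitowo

Position 6: Ralen has u, Ortoric has o. Ortoric preserves o here (none of its changes turn any other segment into o), so the proto-segment is *o.
Position 2: Ralen has i, Ortoric has e. Ralen preserves i here (none of its changes turn any other segment into i), so the proto-segment is *i.
Continuing position by position gives *fitowo; check it forward:
Ralen: *fitowo
  fitowo → fisowo   [unconditioned shift]
  fisowo → fisuwu   [vowel merger]
  fisuwu (rule 3 does not apply)
  giving Ralen fisuwu.
Ortoric: *fitowo
  fitowo (rule 1 does not apply)
  fitowo → fetowo   [vowel merger]
  fetowo → fedowo   [intervocalic voicing]
  giving Ortoric fedowo.
Only *fitowo yields all of Ralen fisuwu, Ortoric fedowo.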